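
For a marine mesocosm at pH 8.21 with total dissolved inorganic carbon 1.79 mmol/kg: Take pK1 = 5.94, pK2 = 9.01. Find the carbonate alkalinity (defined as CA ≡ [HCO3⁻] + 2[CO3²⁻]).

CA = 2.03 mmol/kg

CA = [HCO3⁻] + 2[CO3²⁻] = (α₁ + 2α₂)·DIC
At pH 8.21: [H⁺]/K1 = 10^-2.27 = 0.0053703, K2/[H⁺] = 10^-0.80 = 0.15849
α₁ = 1/(1 + 0.0053703 + 0.15849) = 1/1.1639 = 0.8592; α₂ = α₁·K2/[H⁺] = 0.1362
α₁ + 2α₂ = 1.1316
CA = 1.1316 × 1.79 = 2.03 mmol/kg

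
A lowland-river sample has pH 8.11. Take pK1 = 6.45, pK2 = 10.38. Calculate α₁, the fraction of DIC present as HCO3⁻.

α₁ = 1 / (1 + [H⁺]/K1 + K2/[H⁺]) = 1 / (1 + 10^-1.66 + 10^-2.27)
   = 1 / (1 + 0.021878 + 0.0053703) = 1/1.0272 = 0.9735

α₁ = 0.973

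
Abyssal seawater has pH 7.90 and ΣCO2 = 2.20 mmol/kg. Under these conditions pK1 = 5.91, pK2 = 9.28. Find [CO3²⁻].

[CO3²⁻] = 0.0872 mmol/kg

α₂ = 1 / (1 + [H⁺]/K2 + [H⁺]²/(K1K2)) = 1 / (1 + 10^+1.38 + 10^-0.61)
   = 1 / (1 + 23.988 + 0.24547) = 1/25.234 = 0.03963
[CO3²⁻] = α₂ × DIC = 0.03963 × 2.20 = 0.0872 mmol/kg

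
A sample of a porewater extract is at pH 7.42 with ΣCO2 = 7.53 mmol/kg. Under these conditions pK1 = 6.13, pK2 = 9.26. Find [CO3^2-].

α₂ = 1 / (1 + [H⁺]/K2 + [H⁺]²/(K1K2)) = 1 / (1 + 10^+1.84 + 10^+0.55)
   = 1 / (1 + 69.183 + 3.5481) = 1/73.731 = 0.01356
[CO3²⁻] = α₂ × DIC = 0.01356 × 7.53 = 0.102 mmol/kg

[CO3²⁻] = 0.102 mmol/kg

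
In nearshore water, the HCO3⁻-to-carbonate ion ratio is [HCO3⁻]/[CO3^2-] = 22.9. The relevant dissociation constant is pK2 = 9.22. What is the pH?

From K2 = [H⁺][CO3^2-]/[HCO3⁻]:  pH = pK2 − log₁₀([HCO3⁻]/[CO3^2-])
log₁₀(22.9) = +1.360
pH = 9.22 − (+1.360) = 7.86

pH = 7.86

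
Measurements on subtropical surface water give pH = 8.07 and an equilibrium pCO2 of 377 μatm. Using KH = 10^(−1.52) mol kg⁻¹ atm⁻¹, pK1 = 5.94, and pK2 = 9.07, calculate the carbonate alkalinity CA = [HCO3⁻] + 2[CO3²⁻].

[CO2*] = KH · pCO2 = 10^(−1.52) × 377×10^-6 = 1.139×10^-5 mol/kg
α₀ = 1/(1 + K1/[H⁺] + K1K2/[H⁺]²) = 1/(1 + 10^+2.13 + 10^+1.13) = 0.006694
DIC = [CO2*]/α₀ = 1.139×10^-5 / 0.006694 = 1.701 mmol/kg
CA = (α₁ + 2α₂)·DIC = (0.9030 + 2×0.09030) × 1.701 = 1.84 mmol/kg

CA = 1.84 mmol/kg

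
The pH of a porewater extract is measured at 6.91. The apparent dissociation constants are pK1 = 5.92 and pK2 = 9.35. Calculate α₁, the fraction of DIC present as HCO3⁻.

α₁ = 0.904

α₁ = 1 / (1 + [H⁺]/K1 + K2/[H⁺]) = 1 / (1 + 10^-0.99 + 10^-2.44)
   = 1 / (1 + 0.10233 + 0.0036308) = 1/1.1060 = 0.9042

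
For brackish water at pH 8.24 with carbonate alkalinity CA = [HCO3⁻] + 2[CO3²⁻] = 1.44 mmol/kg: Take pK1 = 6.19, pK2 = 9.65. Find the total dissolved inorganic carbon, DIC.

DIC = 1.40 mmol/kg

CA = [HCO3⁻] + 2[CO3²⁻] = (α₁ + 2α₂)·DIC
At pH 8.24: [H⁺]/K1 = 10^-2.05 = 0.0089125, K2/[H⁺] = 10^-1.41 = 0.038905
α₁ = 1/(1 + 0.0089125 + 0.038905) = 1/1.0478 = 0.9544; α₂ = α₁·K2/[H⁺] = 0.03713
α₁ + 2α₂ = 1.0286
DIC = CA / (α₁ + 2α₂) = 1.44 / 1.0286 = 1.40 mmol/kg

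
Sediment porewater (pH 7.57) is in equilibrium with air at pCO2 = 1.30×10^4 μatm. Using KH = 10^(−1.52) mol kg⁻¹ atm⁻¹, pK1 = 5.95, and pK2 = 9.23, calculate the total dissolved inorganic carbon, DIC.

[CO2*] = KH · pCO2 = 10^(−1.52) × 1.30×10^4×10^-6 = 3.926×10^-4 mol/kg
α₀ = 1/(1 + K1/[H⁺] + K1K2/[H⁺]²) = 1/(1 + 10^+1.62 + 10^-0.04) = 0.02294
DIC = [CO2*]/α₀ = 3.926×10^-4 / 0.02294 = 17.1 mmol/kg

DIC = 17.1 mmol/kg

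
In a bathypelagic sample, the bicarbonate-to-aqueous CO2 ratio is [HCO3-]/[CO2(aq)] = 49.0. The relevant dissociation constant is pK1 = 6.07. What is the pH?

From K1 = [H⁺][HCO3-]/[CO2(aq)]:  pH = pK1 + log₁₀([HCO3-]/[CO2(aq)])
log₁₀(49.0) = +1.690
pH = 6.07 + (+1.690) = 7.76

pH = 7.76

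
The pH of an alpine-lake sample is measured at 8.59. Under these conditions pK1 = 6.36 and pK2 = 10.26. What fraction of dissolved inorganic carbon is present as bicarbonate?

α₁ = 1 / (1 + [H⁺]/K1 + K2/[H⁺]) = 1 / (1 + 10^-2.23 + 10^-1.67)
   = 1 / (1 + 0.0058884 + 0.021380) = 1/1.0273 = 0.9735

α₁ = 0.973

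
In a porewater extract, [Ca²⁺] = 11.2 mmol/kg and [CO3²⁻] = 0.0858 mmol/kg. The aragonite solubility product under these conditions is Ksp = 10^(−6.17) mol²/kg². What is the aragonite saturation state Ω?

Ksp = 10^(−6.17) = 6.761×10^-7
Ω = [Ca²⁺][CO3²⁻]/Ksp = (11.2×10^-3)(0.0858×10^-3) / 6.761×10^-7 = 1.42

Ω = 1.42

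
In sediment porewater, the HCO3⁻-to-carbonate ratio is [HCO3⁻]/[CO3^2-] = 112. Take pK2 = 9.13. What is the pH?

From K2 = [H⁺][CO3^2-]/[HCO3⁻]:  pH = pK2 − log₁₀([HCO3⁻]/[CO3^2-])
log₁₀(112) = +2.049
pH = 9.13 − (+2.049) = 7.08

pH = 7.08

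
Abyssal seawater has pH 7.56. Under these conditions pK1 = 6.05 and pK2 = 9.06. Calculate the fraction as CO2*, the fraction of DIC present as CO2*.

α₀ = 1 / (1 + K1/[H⁺] + K1K2/[H⁺]²) = 1 / (1 + 10^+1.51 + 10^+0.01)
   = 1 / (1 + 32.359 + 1.0233) = 1/34.383 = 0.02908

α₀ = 0.0291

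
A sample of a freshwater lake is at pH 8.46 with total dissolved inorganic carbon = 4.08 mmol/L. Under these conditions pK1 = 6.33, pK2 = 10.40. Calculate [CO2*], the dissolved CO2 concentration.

[CO2*] = 0.0297 mmol/L

α₀ = 1 / (1 + K1/[H⁺] + K1K2/[H⁺]²) = 1 / (1 + 10^+2.13 + 10^+0.19)
   = 1 / (1 + 134.90 + 1.5488) = 1/137.45 = 0.007276
[CO2*] = α₀ × DIC = 0.007276 × 4.08 = 0.0297 mmol/L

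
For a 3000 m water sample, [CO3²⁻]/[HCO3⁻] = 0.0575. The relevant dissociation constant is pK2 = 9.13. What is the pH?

From K2 = [H⁺][CO3²⁻]/[HCO3⁻]:  pH = pK2 + log₁₀([CO3²⁻]/[HCO3⁻])
log₁₀(0.0575) = -1.240
pH = 9.13 + (-1.240) = 7.89

pH = 7.89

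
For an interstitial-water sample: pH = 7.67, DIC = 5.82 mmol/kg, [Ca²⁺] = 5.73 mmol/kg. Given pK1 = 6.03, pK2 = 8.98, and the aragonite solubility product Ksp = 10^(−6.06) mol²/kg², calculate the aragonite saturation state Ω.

Ω = 1.75

α₂ = 1 / (1 + [H⁺]/K2 + [H⁺]²/(K1K2)) = 1 / (1 + 10^+1.31 + 10^-0.33)
   = 1 / (1 + 20.417 + 0.46774) = 1/21.885 = 0.04569
[CO3²⁻] = α₂ × DIC = 0.04569 × 5.82 = 0.2659 mmol/kg
Ksp = 10^(−6.06) = 8.710×10^-7
Ω = [Ca²⁺][CO3²⁻]/Ksp = (5.73×10^-3)(2.659×10^-4) / 8.710×10^-7 = 1.75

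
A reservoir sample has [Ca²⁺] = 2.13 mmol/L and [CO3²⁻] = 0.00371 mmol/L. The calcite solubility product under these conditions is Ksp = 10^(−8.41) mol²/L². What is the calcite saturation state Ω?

Ksp = 10^(−8.41) = 3.890×10^-9
Ω = [Ca²⁺][CO3²⁻]/Ksp = (2.13×10^-3)(0.00371×10^-3) / 3.890×10^-9 = 2.03

Ω = 2.03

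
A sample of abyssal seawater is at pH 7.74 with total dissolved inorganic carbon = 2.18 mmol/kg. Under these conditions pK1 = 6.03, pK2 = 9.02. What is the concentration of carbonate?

[CO3²⁻] = 0.107 mmol/kg

α₂ = 1 / (1 + [H⁺]/K2 + [H⁺]²/(K1K2)) = 1 / (1 + 10^+1.28 + 10^-0.43)
   = 1 / (1 + 19.055 + 0.37154) = 1/20.426 = 0.04896
[CO3²⁻] = α₂ × DIC = 0.04896 × 2.18 = 0.107 mmol/kg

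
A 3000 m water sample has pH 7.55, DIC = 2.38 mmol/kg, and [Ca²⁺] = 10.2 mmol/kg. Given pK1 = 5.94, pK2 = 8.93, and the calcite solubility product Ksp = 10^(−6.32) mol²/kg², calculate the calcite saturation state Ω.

α₂ = 1 / (1 + [H⁺]/K2 + [H⁺]²/(K1K2)) = 1 / (1 + 10^+1.38 + 10^-0.23)
   = 1 / (1 + 23.988 + 0.58884) = 1/25.577 = 0.03910
[CO3²⁻] = α₂ × DIC = 0.03910 × 2.38 = 0.09305 mmol/kg
Ksp = 10^(−6.32) = 4.786×10^-7
Ω = [Ca²⁺][CO3²⁻]/Ksp = (10.2×10^-3)(9.305×10^-5) / 4.786×10^-7 = 1.98

Ω = 1.98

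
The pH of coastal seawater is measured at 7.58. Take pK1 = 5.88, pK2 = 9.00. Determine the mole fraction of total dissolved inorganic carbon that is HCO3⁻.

α₁ = 0.945

α₁ = 1 / (1 + [H⁺]/K1 + K2/[H⁺]) = 1 / (1 + 10^-1.70 + 10^-1.42)
   = 1 / (1 + 0.019953 + 0.038019) = 1/1.0580 = 0.9452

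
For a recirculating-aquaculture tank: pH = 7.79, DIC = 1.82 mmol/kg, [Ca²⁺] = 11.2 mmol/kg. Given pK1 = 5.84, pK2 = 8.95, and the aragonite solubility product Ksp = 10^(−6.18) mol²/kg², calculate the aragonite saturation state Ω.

α₂ = 1 / (1 + [H⁺]/K2 + [H⁺]²/(K1K2)) = 1 / (1 + 10^+1.16 + 10^-0.79)
   = 1 / (1 + 14.454 + 0.16218) = 1/15.617 = 0.06403
[CO3²⁻] = α₂ × DIC = 0.06403 × 1.82 = 0.1165 mmol/kg
Ksp = 10^(−6.18) = 6.607×10^-7
Ω = [Ca²⁺][CO3²⁻]/Ksp = (11.2×10^-3)(1.165×10^-4) / 6.607×10^-7 = 1.98

Ω = 1.98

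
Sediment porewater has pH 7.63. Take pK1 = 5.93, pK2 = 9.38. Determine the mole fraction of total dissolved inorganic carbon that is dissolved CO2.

α₀ = 1 / (1 + K1/[H⁺] + K1K2/[H⁺]²) = 1 / (1 + 10^+1.70 + 10^-0.05)
   = 1 / (1 + 50.119 + 0.89125) = 1/52.010 = 0.01923

α₀ = 0.0192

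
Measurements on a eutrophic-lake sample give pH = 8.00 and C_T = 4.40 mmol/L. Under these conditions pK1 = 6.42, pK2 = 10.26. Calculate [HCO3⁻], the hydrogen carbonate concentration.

α₁ = 1 / (1 + [H⁺]/K1 + K2/[H⁺]) = 1 / (1 + 10^-1.58 + 10^-2.26)
   = 1 / (1 + 0.026303 + 0.0054954) = 1/1.0318 = 0.9692
[HCO3⁻] = α₁ × DIC = 0.9692 × 4.40 = 4.26 mmol/L

[HCO3⁻] = 4.26 mmol/L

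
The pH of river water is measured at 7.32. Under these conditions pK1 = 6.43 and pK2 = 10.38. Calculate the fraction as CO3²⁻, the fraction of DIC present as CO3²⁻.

α₂ = 0.000771

α₂ = 1 / (1 + [H⁺]/K2 + [H⁺]²/(K1K2)) = 1 / (1 + 10^+3.06 + 10^+2.17)
   = 1 / (1 + 1148.2 + 147.91) = 1/1297.1 = 0.0007710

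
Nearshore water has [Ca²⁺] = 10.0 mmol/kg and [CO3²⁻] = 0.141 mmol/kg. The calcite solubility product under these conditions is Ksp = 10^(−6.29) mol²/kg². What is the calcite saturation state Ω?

Ω = 2.75

Ksp = 10^(−6.29) = 5.129×10^-7
Ω = [Ca²⁺][CO3²⁻]/Ksp = (10.0×10^-3)(0.141×10^-3) / 5.129×10^-7 = 2.75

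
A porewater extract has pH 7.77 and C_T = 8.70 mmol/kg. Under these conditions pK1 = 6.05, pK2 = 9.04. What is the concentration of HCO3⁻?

α₁ = 1 / (1 + [H⁺]/K1 + K2/[H⁺]) = 1 / (1 + 10^-1.72 + 10^-1.27)
   = 1 / (1 + 0.019055 + 0.053703) = 1/1.0728 = 0.9322
[HCO3⁻] = α₁ × DIC = 0.9322 × 8.70 = 8.11 mmol/kg

[HCO3⁻] = 8.11 mmol/kg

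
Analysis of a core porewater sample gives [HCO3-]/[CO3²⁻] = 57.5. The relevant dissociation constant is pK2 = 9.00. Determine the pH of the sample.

From K2 = [H⁺][CO3²⁻]/[HCO3-]:  pH = pK2 − log₁₀([HCO3-]/[CO3²⁻])
log₁₀(57.5) = +1.760
pH = 9.00 − (+1.760) = 7.24

pH = 7.24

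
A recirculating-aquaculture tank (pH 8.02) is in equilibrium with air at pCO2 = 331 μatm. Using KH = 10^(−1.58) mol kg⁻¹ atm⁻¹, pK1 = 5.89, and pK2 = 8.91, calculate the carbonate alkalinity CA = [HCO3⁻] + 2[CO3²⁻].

CA = 1.48 mmol/kg

[CO2*] = KH · pCO2 = 10^(−1.58) × 331×10^-6 = 8.706×10^-6 mol/kg
α₀ = 1/(1 + K1/[H⁺] + K1K2/[H⁺]²) = 1/(1 + 10^+2.13 + 10^+1.24) = 0.006524
DIC = [CO2*]/α₀ = 8.706×10^-6 / 0.006524 = 1.334 mmol/kg
CA = (α₁ + 2α₂)·DIC = (0.8801 + 2×0.1134) × 1.334 = 1.48 mmol/kg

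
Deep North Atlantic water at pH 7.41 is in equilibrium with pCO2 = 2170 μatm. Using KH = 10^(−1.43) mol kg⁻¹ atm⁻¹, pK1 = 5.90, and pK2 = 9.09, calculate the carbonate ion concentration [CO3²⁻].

[CO2*] = KH · pCO2 = 10^(−1.43) × 2170×10^-6 = 8.062×10^-5 mol/kg
α₀ = 1/(1 + K1/[H⁺] + K1K2/[H⁺]²) = 1/(1 + 10^+1.51 + 10^-0.17) = 0.02938
DIC = [CO2*]/α₀ = 8.062×10^-5 / 0.02938 = 2.744 mmol/kg
[CO3²⁻] = α₂·DIC; α₂ = 0.01986, so [CO3²⁻] = 0.01986 × 2.744 = 0.0545 mmol/kg

[CO3²⁻] = 0.0545 mmol/kg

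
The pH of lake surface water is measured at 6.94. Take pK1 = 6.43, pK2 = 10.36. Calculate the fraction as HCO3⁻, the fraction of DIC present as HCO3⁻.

α₁ = 1 / (1 + [H⁺]/K1 + K2/[H⁺]) = 1 / (1 + 10^-0.51 + 10^-3.42)
   = 1 / (1 + 0.30903 + 0.00038019) = 1/1.3094 = 0.7637

α₁ = 0.764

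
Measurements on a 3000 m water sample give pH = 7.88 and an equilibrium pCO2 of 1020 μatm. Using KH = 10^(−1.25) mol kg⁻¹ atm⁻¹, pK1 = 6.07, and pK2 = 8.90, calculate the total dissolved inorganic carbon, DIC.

DIC = 4.11 mmol/kg

[CO2*] = KH · pCO2 = 10^(−1.25) × 1020×10^-6 = 5.736×10^-5 mol/kg
α₀ = 1/(1 + K1/[H⁺] + K1K2/[H⁺]²) = 1/(1 + 10^+1.81 + 10^+0.79) = 0.01394
DIC = [CO2*]/α₀ = 5.736×10^-5 / 0.01394 = 4.11 mmol/kg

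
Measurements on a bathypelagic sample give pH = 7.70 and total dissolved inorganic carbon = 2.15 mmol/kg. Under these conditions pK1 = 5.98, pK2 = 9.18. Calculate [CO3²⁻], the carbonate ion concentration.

α₂ = 1 / (1 + [H⁺]/K2 + [H⁺]²/(K1K2)) = 1 / (1 + 10^+1.48 + 10^-0.24)
   = 1 / (1 + 30.200 + 0.57544) = 1/31.775 = 0.03147
[CO3²⁻] = α₂ × DIC = 0.03147 × 2.15 = 0.0677 mmol/kg

[CO3²⁻] = 0.0677 mmol/kg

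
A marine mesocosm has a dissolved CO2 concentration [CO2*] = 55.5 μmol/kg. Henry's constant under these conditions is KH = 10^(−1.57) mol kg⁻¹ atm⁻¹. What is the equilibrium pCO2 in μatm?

KH = 10^(−1.57) = 2.692×10^-2 mol kg⁻¹ atm⁻¹
pCO2 = [CO2*]/KH = 55.5×10^-6 / 2.692×10^-2 = 2.06×10^-3 atm = 2060 μatm

pCO2 = 2060 μatm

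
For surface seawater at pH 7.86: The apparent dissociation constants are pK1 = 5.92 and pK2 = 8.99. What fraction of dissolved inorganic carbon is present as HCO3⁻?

α₁ = 1 / (1 + [H⁺]/K1 + K2/[H⁺]) = 1 / (1 + 10^-1.94 + 10^-1.13)
   = 1 / (1 + 0.011482 + 0.074131) = 1/1.0856 = 0.9211

α₁ = 0.921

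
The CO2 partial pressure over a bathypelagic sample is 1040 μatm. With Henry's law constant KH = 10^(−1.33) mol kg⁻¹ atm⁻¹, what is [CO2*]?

KH = 10^(−1.33) = 4.677×10^-2 mol kg⁻¹ atm⁻¹
[CO2*] = KH · pCO2 = 4.677×10^-2 × 1040×10^-6 atm = 4.86×10^-5 mol/kg

[CO2*] = 48.6 μmol/kg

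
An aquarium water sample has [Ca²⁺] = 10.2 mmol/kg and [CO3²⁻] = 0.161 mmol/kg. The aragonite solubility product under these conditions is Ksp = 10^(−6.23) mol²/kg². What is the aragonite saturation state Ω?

Ω = 2.79

Ksp = 10^(−6.23) = 5.888×10^-7
Ω = [Ca²⁺][CO3²⁻]/Ksp = (10.2×10^-3)(0.161×10^-3) / 5.888×10^-7 = 2.79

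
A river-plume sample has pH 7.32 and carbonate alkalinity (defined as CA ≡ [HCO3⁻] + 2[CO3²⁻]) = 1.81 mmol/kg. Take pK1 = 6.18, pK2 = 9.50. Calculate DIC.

DIC = 1.93 mmol/kg

CA = [HCO3⁻] + 2[CO3²⁻] = (α₁ + 2α₂)·DIC
At pH 7.32: [H⁺]/K1 = 10^-1.14 = 0.072444, K2/[H⁺] = 10^-2.18 = 0.0066069
α₁ = 1/(1 + 0.072444 + 0.0066069) = 1/1.0791 = 0.9267; α₂ = α₁·K2/[H⁺] = 0.006123
α₁ + 2α₂ = 0.9390
DIC = CA / (α₁ + 2α₂) = 1.81 / 0.9390 = 1.93 mmol/kg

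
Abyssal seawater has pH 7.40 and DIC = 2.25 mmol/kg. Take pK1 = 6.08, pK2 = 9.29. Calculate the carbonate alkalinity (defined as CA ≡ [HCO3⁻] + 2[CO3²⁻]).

CA = 2.18 mmol/kg

CA = [HCO3⁻] + 2[CO3²⁻] = (α₁ + 2α₂)·DIC
At pH 7.40: [H⁺]/K1 = 10^-1.32 = 0.047863, K2/[H⁺] = 10^-1.89 = 0.012882
α₁ = 1/(1 + 0.047863 + 0.012882) = 1/1.0607 = 0.9427; α₂ = α₁·K2/[H⁺] = 0.01214
α₁ + 2α₂ = 0.9670
CA = 0.9670 × 2.25 = 2.18 mmol/kg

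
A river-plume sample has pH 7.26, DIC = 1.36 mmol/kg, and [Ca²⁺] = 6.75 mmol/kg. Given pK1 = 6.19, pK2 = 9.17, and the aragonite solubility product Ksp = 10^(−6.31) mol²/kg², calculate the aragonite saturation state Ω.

Ω = 0.210

α₂ = 1 / (1 + [H⁺]/K2 + [H⁺]²/(K1K2)) = 1 / (1 + 10^+1.91 + 10^+0.84)
   = 1 / (1 + 81.283 + 6.9183) = 1/89.201 = 0.01121
[CO3²⁻] = α₂ × DIC = 0.01121 × 1.36 = 0.01525 mmol/kg = 15.25 μmol/kg
Ksp = 10^(−6.31) = 4.898×10^-7
Ω = [Ca²⁺][CO3²⁻]/Ksp = (6.75×10^-3)(1.525×10^-5) / 4.898×10^-7 = 0.210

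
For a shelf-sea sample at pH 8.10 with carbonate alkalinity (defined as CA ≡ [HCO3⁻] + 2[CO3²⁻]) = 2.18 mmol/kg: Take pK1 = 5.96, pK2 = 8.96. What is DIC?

CA = [HCO3⁻] + 2[CO3²⁻] = (α₁ + 2α₂)·DIC
At pH 8.10: [H⁺]/K1 = 10^-2.14 = 0.0072444, K2/[H⁺] = 10^-0.86 = 0.13804
α₁ = 1/(1 + 0.0072444 + 0.13804) = 1/1.1453 = 0.8731; α₂ = α₁·K2/[H⁺] = 0.1205
α₁ + 2α₂ = 1.1142
DIC = CA / (α₁ + 2α₂) = 2.18 / 1.1142 = 1.96 mmol/kg

DIC = 1.96 mmol/kg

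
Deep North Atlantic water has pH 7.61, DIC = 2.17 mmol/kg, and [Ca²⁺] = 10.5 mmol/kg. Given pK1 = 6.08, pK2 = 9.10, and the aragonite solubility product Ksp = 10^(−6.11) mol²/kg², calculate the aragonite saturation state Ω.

Ω = 0.894

α₂ = 1 / (1 + [H⁺]/K2 + [H⁺]²/(K1K2)) = 1 / (1 + 10^+1.49 + 10^-0.04)
   = 1 / (1 + 30.903 + 0.91201) = 1/32.815 = 0.03047
[CO3²⁻] = α₂ × DIC = 0.03047 × 2.17 = 0.06613 mmol/kg
Ksp = 10^(−6.11) = 7.762×10^-7
Ω = [Ca²⁺][CO3²⁻]/Ksp = (10.5×10^-3)(6.613×10^-5) / 7.762×10^-7 = 0.894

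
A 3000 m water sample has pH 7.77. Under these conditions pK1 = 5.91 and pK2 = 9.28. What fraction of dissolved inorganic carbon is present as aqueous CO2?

α₀ = 0.0132

α₀ = 1 / (1 + K1/[H⁺] + K1K2/[H⁺]²) = 1 / (1 + 10^+1.86 + 10^+0.35)
   = 1 / (1 + 72.444 + 2.2387) = 1/75.682 = 0.01321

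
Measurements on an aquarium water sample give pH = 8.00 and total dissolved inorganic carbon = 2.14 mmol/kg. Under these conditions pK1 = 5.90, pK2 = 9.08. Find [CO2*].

[CO2*] = 15.6 μmol/kg

α₀ = 1 / (1 + K1/[H⁺] + K1K2/[H⁺]²) = 1 / (1 + 10^+2.10 + 10^+1.02)
   = 1 / (1 + 125.89 + 10.471) = 1/137.36 = 0.007280
[CO2*] = α₀ × DIC = 0.007280 × 2.14 = 0.0156 mmol/kg = 15.6 μmol/kg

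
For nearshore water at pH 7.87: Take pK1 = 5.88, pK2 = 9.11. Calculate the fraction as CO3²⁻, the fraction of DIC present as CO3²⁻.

α₂ = 0.0539

α₂ = 1 / (1 + [H⁺]/K2 + [H⁺]²/(K1K2)) = 1 / (1 + 10^+1.24 + 10^-0.75)
   = 1 / (1 + 17.378 + 0.17783) = 1/18.556 = 0.05389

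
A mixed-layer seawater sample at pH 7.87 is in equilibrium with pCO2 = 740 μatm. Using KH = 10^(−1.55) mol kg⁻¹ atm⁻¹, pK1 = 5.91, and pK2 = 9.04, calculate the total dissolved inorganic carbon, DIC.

[CO2*] = KH · pCO2 = 10^(−1.55) × 740×10^-6 = 2.086×10^-5 mol/kg
α₀ = 1/(1 + K1/[H⁺] + K1K2/[H⁺]²) = 1/(1 + 10^+1.96 + 10^+0.79) = 0.01017
DIC = [CO2*]/α₀ = 2.086×10^-5 / 0.01017 = 2.05 mmol/kg

DIC = 2.05 mmol/kg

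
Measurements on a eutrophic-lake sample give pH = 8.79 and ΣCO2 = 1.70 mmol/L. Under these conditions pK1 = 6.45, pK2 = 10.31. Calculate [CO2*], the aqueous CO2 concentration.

α₀ = 1 / (1 + K1/[H⁺] + K1K2/[H⁺]²) = 1 / (1 + 10^+2.34 + 10^+0.82)
   = 1 / (1 + 218.78 + 6.6069) = 1/226.38 = 0.004417
[CO2*] = α₀ × DIC = 0.004417 × 1.70 = 0.00751 mmol/L = 7.51 μmol/L

[CO2*] = 7.51 μmol/L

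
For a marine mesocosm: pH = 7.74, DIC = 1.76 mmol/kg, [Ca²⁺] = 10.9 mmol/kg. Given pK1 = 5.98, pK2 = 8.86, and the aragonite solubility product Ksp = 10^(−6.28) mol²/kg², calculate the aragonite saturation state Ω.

α₂ = 1 / (1 + [H⁺]/K2 + [H⁺]²/(K1K2)) = 1 / (1 + 10^+1.12 + 10^-0.64)
   = 1 / (1 + 13.183 + 0.22909) = 1/14.412 = 0.06939
[CO3²⁻] = α₂ × DIC = 0.06939 × 1.76 = 0.1221 mmol/kg
Ksp = 10^(−6.28) = 5.248×10^-7
Ω = [Ca²⁺][CO3²⁻]/Ksp = (10.9×10^-3)(1.221×10^-4) / 5.248×10^-7 = 2.54

Ω = 2.54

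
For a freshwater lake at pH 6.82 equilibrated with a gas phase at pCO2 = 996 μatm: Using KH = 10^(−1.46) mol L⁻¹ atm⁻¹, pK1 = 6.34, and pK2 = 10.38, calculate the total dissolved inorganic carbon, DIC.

DIC = 0.139 mmol/L

[CO2*] = KH · pCO2 = 10^(−1.46) × 996×10^-6 = 3.453×10^-5 mol/L
α₀ = 1/(1 + K1/[H⁺] + K1K2/[H⁺]²) = 1/(1 + 10^+0.48 + 10^-3.08) = 0.2487
DIC = [CO2*]/α₀ = 3.453×10^-5 / 0.2487 = 0.139 mmol/L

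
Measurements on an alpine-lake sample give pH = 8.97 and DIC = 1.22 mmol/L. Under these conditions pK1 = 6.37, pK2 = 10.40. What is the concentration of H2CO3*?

[CO2*] = 2.95 μmol/L

α₀ = 1 / (1 + K1/[H⁺] + K1K2/[H⁺]²) = 1 / (1 + 10^+2.60 + 10^+1.17)
   = 1 / (1 + 398.11 + 14.791) = 1/413.90 = 0.002416
[CO2*] = α₀ × DIC = 0.002416 × 1.22 = 0.00295 mmol/L = 2.95 μmol/L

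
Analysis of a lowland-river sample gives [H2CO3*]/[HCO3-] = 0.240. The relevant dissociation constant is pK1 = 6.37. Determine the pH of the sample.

pH = 6.99

From K1 = [H⁺][HCO3-]/[H2CO3*]:  pH = pK1 − log₁₀([H2CO3*]/[HCO3-])
log₁₀(0.240) = -0.620
pH = 6.37 − (-0.620) = 6.99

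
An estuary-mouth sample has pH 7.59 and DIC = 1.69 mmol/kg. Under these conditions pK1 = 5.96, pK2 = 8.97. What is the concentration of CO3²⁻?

[CO3²⁻] = 0.0661 mmol/kg

α₂ = 1 / (1 + [H⁺]/K2 + [H⁺]²/(K1K2)) = 1 / (1 + 10^+1.38 + 10^-0.25)
   = 1 / (1 + 23.988 + 0.56234) = 1/25.551 = 0.03914
[CO3²⁻] = α₂ × DIC = 0.03914 × 1.69 = 0.0661 mmol/kg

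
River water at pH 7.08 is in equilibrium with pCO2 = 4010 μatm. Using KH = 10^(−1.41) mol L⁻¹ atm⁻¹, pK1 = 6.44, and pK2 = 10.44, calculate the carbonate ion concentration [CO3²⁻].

[CO3²⁻] = 0.297 μmol/L

[CO2*] = KH · pCO2 = 10^(−1.41) × 4010×10^-6 = 1.560×10^-4 mol/L
α₀ = 1/(1 + K1/[H⁺] + K1K2/[H⁺]²) = 1/(1 + 10^+0.64 + 10^-2.72) = 0.1863
DIC = [CO2*]/α₀ = 1.560×10^-4 / 0.1863 = 0.8373 mmol/L
[CO3²⁻] = α₂·DIC; α₂ = 0.0003550, so [CO3²⁻] = 0.0003550 × 0.8373 = 0.000297 mmol/L = 0.297 μmol/L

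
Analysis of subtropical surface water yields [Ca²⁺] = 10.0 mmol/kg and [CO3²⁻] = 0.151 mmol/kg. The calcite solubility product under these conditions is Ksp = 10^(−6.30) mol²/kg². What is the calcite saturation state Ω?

Ksp = 10^(−6.30) = 5.012×10^-7
Ω = [Ca²⁺][CO3²⁻]/Ksp = (10.0×10^-3)(0.151×10^-3) / 5.012×10^-7 = 3.01

Ω = 3.01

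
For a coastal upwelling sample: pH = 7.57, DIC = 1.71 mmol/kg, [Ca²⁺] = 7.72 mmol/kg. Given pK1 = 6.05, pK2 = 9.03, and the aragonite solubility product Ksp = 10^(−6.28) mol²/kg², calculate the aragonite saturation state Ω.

Ω = 0.819

α₂ = 1 / (1 + [H⁺]/K2 + [H⁺]²/(K1K2)) = 1 / (1 + 10^+1.46 + 10^-0.06)
   = 1 / (1 + 28.840 + 0.87096) = 1/30.711 = 0.03256
[CO3²⁻] = α₂ × DIC = 0.03256 × 1.71 = 0.05568 mmol/kg
Ksp = 10^(−6.28) = 5.248×10^-7
Ω = [Ca²⁺][CO3²⁻]/Ksp = (7.72×10^-3)(5.568×10^-5) / 5.248×10^-7 = 0.819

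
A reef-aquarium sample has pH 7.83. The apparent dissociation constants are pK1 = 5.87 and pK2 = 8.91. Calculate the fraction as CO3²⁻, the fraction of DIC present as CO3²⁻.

α₂ = 0.0760

α₂ = 1 / (1 + [H⁺]/K2 + [H⁺]²/(K1K2)) = 1 / (1 + 10^+1.08 + 10^-0.88)
   = 1 / (1 + 12.023 + 0.13183) = 1/13.154 = 0.07602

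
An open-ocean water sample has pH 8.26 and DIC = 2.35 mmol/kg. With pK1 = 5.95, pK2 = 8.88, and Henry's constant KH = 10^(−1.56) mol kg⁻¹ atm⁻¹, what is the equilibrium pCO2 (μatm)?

α₀ = 1 / (1 + K1/[H⁺] + K1K2/[H⁺]²) = 1 / (1 + 10^+2.31 + 10^+1.69)
   = 1 / (1 + 204.17 + 48.978) = 1/254.15 = 0.003935
[CO2*] = α₀ × DIC = 0.003935 × 2.35 = 0.009246 mmol/kg = 9.246 μmol/kg
pCO2 = [CO2*]/KH = 9.246×10^-6 / 2.754×10^-2 = 336 μatm

pCO2 = 336 μatm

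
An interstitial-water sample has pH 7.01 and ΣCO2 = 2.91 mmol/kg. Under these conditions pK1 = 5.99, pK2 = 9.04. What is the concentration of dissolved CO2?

[CO2*] = 0.252 mmol/kg

α₀ = 1 / (1 + K1/[H⁺] + K1K2/[H⁺]²) = 1 / (1 + 10^+1.02 + 10^-1.01)
   = 1 / (1 + 10.471 + 0.097724) = 1/11.569 = 0.08644
[CO2*] = α₀ × DIC = 0.08644 × 2.91 = 0.252 mmol/kg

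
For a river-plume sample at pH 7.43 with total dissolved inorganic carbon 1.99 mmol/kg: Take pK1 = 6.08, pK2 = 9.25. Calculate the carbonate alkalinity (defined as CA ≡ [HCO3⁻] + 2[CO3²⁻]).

CA = 1.93 mmol/kg

CA = [HCO3⁻] + 2[CO3²⁻] = (α₁ + 2α₂)·DIC
At pH 7.43: [H⁺]/K1 = 10^-1.35 = 0.044668, K2/[H⁺] = 10^-1.82 = 0.015136
α₁ = 1/(1 + 0.044668 + 0.015136) = 1/1.0598 = 0.9436; α₂ = α₁·K2/[H⁺] = 0.01428
α₁ + 2α₂ = 0.9721
CA = 0.9721 × 1.99 = 1.93 mmol/kg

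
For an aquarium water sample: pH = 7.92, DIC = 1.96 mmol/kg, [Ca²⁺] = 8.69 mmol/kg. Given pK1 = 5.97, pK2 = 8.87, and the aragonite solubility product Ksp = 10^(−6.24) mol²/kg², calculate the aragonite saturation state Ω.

Ω = 2.96

α₂ = 1 / (1 + [H⁺]/K2 + [H⁺]²/(K1K2)) = 1 / (1 + 10^+0.95 + 10^-1.00)
   = 1 / (1 + 8.9125 + 0.10000) = 1/10.013 = 0.09988
[CO3²⁻] = α₂ × DIC = 0.09988 × 1.96 = 0.1958 mmol/kg
Ksp = 10^(−6.24) = 5.754×10^-7
Ω = [Ca²⁺][CO3²⁻]/Ksp = (8.69×10^-3)(1.958×10^-4) / 5.754×10^-7 = 2.96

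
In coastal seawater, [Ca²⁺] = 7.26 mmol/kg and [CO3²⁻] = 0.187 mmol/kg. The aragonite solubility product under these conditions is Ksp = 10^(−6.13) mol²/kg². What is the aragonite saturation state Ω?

Ω = 1.83

Ksp = 10^(−6.13) = 7.413×10^-7
Ω = [Ca²⁺][CO3²⁻]/Ksp = (7.26×10^-3)(0.187×10^-3) / 7.413×10^-7 = 1.83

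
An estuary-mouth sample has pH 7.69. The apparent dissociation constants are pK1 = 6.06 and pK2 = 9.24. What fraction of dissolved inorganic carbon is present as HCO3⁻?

α₁ = 1 / (1 + [H⁺]/K1 + K2/[H⁺]) = 1 / (1 + 10^-1.63 + 10^-1.55)
   = 1 / (1 + 0.023442 + 0.028184) = 1/1.0516 = 0.9509

α₁ = 0.951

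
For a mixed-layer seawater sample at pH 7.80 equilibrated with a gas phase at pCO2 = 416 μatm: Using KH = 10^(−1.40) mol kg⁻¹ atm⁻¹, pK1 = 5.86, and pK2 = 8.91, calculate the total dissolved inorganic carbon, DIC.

[CO2*] = KH · pCO2 = 10^(−1.40) × 416×10^-6 = 1.656×10^-5 mol/kg
α₀ = 1/(1 + K1/[H⁺] + K1K2/[H⁺]²) = 1/(1 + 10^+1.94 + 10^+0.83) = 0.01054
DIC = [CO2*]/α₀ = 1.656×10^-5 / 0.01054 = 1.57 mmol/kg

DIC = 1.57 mmol/kg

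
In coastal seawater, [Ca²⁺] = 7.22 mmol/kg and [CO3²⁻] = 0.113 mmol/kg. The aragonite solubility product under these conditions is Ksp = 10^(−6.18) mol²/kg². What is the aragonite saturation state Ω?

Ksp = 10^(−6.18) = 6.607×10^-7
Ω = [Ca²⁺][CO3²⁻]/Ksp = (7.22×10^-3)(0.113×10^-3) / 6.607×10^-7 = 1.23

Ω = 1.23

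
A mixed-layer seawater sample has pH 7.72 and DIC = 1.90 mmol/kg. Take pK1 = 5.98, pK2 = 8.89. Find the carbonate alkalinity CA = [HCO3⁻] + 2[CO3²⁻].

CA = [HCO3⁻] + 2[CO3²⁻] = (α₁ + 2α₂)·DIC
At pH 7.72: [H⁺]/K1 = 10^-1.74 = 0.018197, K2/[H⁺] = 10^-1.17 = 0.067608
α₁ = 1/(1 + 0.018197 + 0.067608) = 1/1.0858 = 0.9210; α₂ = α₁·K2/[H⁺] = 0.06227
α₁ + 2α₂ = 1.0455
CA = 1.0455 × 1.90 = 1.99 mmol/kg

CA = 1.99 mmol/kg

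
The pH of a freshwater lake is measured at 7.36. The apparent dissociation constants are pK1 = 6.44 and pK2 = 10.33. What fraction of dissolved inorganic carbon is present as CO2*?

α₀ = 0.107

α₀ = 1 / (1 + K1/[H⁺] + K1K2/[H⁺]²) = 1 / (1 + 10^+0.92 + 10^-2.05)
   = 1 / (1 + 8.3176 + 0.0089125) = 1/9.3266 = 0.1072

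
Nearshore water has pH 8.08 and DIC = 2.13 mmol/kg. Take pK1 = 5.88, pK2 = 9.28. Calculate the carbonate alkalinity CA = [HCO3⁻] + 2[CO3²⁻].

CA = 2.24 mmol/kg

CA = [HCO3⁻] + 2[CO3²⁻] = (α₁ + 2α₂)·DIC
At pH 8.08: [H⁺]/K1 = 10^-2.20 = 0.0063096, K2/[H⁺] = 10^-1.20 = 0.063096
α₁ = 1/(1 + 0.0063096 + 0.063096) = 1/1.0694 = 0.9351; α₂ = α₁·K2/[H⁺] = 0.05900
α₁ + 2α₂ = 1.0531
CA = 1.0531 × 2.13 = 2.24 mmol/kg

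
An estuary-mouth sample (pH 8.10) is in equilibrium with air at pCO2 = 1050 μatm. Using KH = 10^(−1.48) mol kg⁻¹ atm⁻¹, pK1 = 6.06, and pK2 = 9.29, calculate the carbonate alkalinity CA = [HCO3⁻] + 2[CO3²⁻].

[CO2*] = KH · pCO2 = 10^(−1.48) × 1050×10^-6 = 3.477×10^-5 mol/kg
α₀ = 1/(1 + K1/[H⁺] + K1K2/[H⁺]²) = 1/(1 + 10^+2.04 + 10^+0.85) = 0.008494
DIC = [CO2*]/α₀ = 3.477×10^-5 / 0.008494 = 4.093 mmol/kg
CA = (α₁ + 2α₂)·DIC = (0.9314 + 2×0.06013) × 4.093 = 4.30 mmol/kg

CA = 4.30 mmol/kg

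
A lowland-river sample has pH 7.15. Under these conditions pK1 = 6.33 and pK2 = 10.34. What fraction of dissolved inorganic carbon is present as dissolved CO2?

α₀ = 0.131

α₀ = 1 / (1 + K1/[H⁺] + K1K2/[H⁺]²) = 1 / (1 + 10^+0.82 + 10^-2.37)
   = 1 / (1 + 6.6069 + 0.0042658) = 1/7.6112 = 0.1314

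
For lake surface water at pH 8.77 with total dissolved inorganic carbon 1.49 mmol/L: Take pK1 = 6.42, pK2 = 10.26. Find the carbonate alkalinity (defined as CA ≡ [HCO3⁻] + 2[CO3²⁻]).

CA = [HCO3⁻] + 2[CO3²⁻] = (α₁ + 2α₂)·DIC
At pH 8.77: [H⁺]/K1 = 10^-2.35 = 0.0044668, K2/[H⁺] = 10^-1.49 = 0.032359
α₁ = 1/(1 + 0.0044668 + 0.032359) = 1/1.0368 = 0.9645; α₂ = α₁·K2/[H⁺] = 0.03121
α₁ + 2α₂ = 1.0269
CA = 1.0269 × 1.49 = 1.53 mmol/L

CA = 1.53 mmol/L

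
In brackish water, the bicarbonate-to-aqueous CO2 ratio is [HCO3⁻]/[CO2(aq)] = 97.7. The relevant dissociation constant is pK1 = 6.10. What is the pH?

pH = 8.09

From K1 = [H⁺][HCO3⁻]/[CO2(aq)]:  pH = pK1 + log₁₀([HCO3⁻]/[CO2(aq)])
log₁₀(97.7) = +1.990
pH = 6.10 + (+1.990) = 8.09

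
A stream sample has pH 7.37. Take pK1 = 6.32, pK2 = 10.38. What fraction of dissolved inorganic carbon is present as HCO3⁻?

α₁ = 1 / (1 + [H⁺]/K1 + K2/[H⁺]) = 1 / (1 + 10^-1.05 + 10^-3.01)
   = 1 / (1 + 0.089125 + 0.00097724) = 1/1.0901 = 0.9173

α₁ = 0.917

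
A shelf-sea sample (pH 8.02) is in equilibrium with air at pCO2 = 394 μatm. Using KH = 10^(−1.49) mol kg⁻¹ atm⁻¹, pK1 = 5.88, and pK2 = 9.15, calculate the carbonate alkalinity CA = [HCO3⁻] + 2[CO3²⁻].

[CO2*] = KH · pCO2 = 10^(−1.49) × 394×10^-6 = 1.275×10^-5 mol/kg
α₀ = 1/(1 + K1/[H⁺] + K1K2/[H⁺]²) = 1/(1 + 10^+2.14 + 10^+1.01) = 0.006699
DIC = [CO2*]/α₀ = 1.275×10^-5 / 0.006699 = 1.903 mmol/kg
CA = (α₁ + 2α₂)·DIC = (0.9247 + 2×0.06855) × 1.903 = 2.02 mmol/kg

CA = 2.02 mmol/kg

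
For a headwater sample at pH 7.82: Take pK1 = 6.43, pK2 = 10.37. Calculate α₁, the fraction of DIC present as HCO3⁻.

α₁ = 1 / (1 + [H⁺]/K1 + K2/[H⁺]) = 1 / (1 + 10^-1.39 + 10^-2.55)
   = 1 / (1 + 0.040738 + 0.0028184) = 1/1.0436 = 0.9583

α₁ = 0.958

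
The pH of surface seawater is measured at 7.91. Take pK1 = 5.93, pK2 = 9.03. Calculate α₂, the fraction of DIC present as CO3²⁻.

α₂ = 1 / (1 + [H⁺]/K2 + [H⁺]²/(K1K2)) = 1 / (1 + 10^+1.12 + 10^-0.86)
   = 1 / (1 + 13.183 + 0.13804) = 1/14.321 = 0.06983

α₂ = 0.0698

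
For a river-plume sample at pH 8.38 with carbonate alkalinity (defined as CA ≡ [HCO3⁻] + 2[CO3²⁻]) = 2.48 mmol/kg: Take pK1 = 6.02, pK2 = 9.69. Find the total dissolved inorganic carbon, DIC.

CA = [HCO3⁻] + 2[CO3²⁻] = (α₁ + 2α₂)·DIC
At pH 8.38: [H⁺]/K1 = 10^-2.36 = 0.0043652, K2/[H⁺] = 10^-1.31 = 0.048978
α₁ = 1/(1 + 0.0043652 + 0.048978) = 1/1.0533 = 0.9494; α₂ = α₁·K2/[H⁺] = 0.04650
α₁ + 2α₂ = 1.0424
DIC = CA / (α₁ + 2α₂) = 2.48 / 1.0424 = 2.38 mmol/kg

DIC = 2.38 mmol/kg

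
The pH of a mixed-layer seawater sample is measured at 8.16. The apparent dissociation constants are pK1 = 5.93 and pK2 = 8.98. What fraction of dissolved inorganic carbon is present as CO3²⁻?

α₂ = 1 / (1 + [H⁺]/K2 + [H⁺]²/(K1K2)) = 1 / (1 + 10^+0.82 + 10^-1.41)
   = 1 / (1 + 6.6069 + 0.038905) = 1/7.6458 = 0.1308

α₂ = 0.131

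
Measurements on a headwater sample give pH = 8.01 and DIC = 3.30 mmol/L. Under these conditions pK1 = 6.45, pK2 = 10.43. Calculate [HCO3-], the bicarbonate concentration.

[HCO3⁻] = 3.20 mmol/L

α₁ = 1 / (1 + [H⁺]/K1 + K2/[H⁺]) = 1 / (1 + 10^-1.56 + 10^-2.42)
   = 1 / (1 + 0.027542 + 0.0038019) = 1/1.0313 = 0.9696
[HCO3⁻] = α₁ × DIC = 0.9696 × 3.30 = 3.20 mmol/L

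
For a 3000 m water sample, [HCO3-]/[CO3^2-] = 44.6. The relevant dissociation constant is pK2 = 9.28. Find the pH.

pH = 7.63

From K2 = [H⁺][CO3^2-]/[HCO3-]:  pH = pK2 − log₁₀([HCO3-]/[CO3^2-])
log₁₀(44.6) = +1.649
pH = 9.28 − (+1.649) = 7.63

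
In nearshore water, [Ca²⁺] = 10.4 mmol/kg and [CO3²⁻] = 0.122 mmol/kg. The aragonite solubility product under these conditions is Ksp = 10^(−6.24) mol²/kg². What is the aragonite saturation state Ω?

Ω = 2.20

Ksp = 10^(−6.24) = 5.754×10^-7
Ω = [Ca²⁺][CO3²⁻]/Ksp = (10.4×10^-3)(0.122×10^-3) / 5.754×10^-7 = 2.20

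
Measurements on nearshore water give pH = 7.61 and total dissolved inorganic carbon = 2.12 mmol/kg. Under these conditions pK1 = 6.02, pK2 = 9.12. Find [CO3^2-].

α₂ = 1 / (1 + [H⁺]/K2 + [H⁺]²/(K1K2)) = 1 / (1 + 10^+1.51 + 10^-0.08)
   = 1 / (1 + 32.359 + 0.83176) = 1/34.191 = 0.02925
[CO3²⁻] = α₂ × DIC = 0.02925 × 2.12 = 0.0620 mmol/kg

[CO3²⁻] = 0.0620 mmol/kg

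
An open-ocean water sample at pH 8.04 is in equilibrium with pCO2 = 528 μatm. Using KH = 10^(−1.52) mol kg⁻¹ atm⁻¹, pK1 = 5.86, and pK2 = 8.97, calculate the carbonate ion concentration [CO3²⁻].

[CO2*] = KH · pCO2 = 10^(−1.52) × 528×10^-6 = 1.595×10^-5 mol/kg
α₀ = 1/(1 + K1/[H⁺] + K1K2/[H⁺]²) = 1/(1 + 10^+2.18 + 10^+1.25) = 0.005878
DIC = [CO2*]/α₀ = 1.595×10^-5 / 0.005878 = 2.713 mmol/kg
[CO3²⁻] = α₂·DIC; α₂ = 0.1045, so [CO3²⁻] = 0.1045 × 2.713 = 0.284 mmol/kg

[CO3²⁻] = 0.284 mmol/kg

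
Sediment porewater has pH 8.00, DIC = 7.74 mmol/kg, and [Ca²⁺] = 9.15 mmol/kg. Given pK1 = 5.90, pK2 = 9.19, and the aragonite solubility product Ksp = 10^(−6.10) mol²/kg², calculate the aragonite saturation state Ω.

Ω = 5.37

α₂ = 1 / (1 + [H⁺]/K2 + [H⁺]²/(K1K2)) = 1 / (1 + 10^+1.19 + 10^-0.91)
   = 1 / (1 + 15.488 + 0.12303) = 1/16.611 = 0.06020
[CO3²⁻] = α₂ × DIC = 0.06020 × 7.74 = 0.4660 mmol/kg
Ksp = 10^(−6.10) = 7.943×10^-7
Ω = [Ca²⁺][CO3²⁻]/Ksp = (9.15×10^-3)(4.660×10^-4) / 7.943×10^-7 = 5.37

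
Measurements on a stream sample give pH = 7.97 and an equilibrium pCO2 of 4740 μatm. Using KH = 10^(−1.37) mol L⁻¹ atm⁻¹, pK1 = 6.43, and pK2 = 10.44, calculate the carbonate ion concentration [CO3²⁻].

[CO3²⁻] = 0.0238 mmol/L

[CO2*] = KH · pCO2 = 10^(−1.37) × 4740×10^-6 = 2.022×10^-4 mol/L
α₀ = 1/(1 + K1/[H⁺] + K1K2/[H⁺]²) = 1/(1 + 10^+1.54 + 10^-0.93) = 0.02794
DIC = [CO2*]/α₀ = 2.022×10^-4 / 0.02794 = 7.237 mmol/L
[CO3²⁻] = α₂·DIC; α₂ = 0.003283, so [CO3²⁻] = 0.003283 × 7.237 = 0.0238 mmol/L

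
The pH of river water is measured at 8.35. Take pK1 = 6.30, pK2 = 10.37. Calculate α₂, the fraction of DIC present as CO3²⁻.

α₂ = 0.00938

α₂ = 1 / (1 + [H⁺]/K2 + [H⁺]²/(K1K2)) = 1 / (1 + 10^+2.02 + 10^-0.03)
   = 1 / (1 + 104.71 + 0.93325) = 1/106.65 = 0.009377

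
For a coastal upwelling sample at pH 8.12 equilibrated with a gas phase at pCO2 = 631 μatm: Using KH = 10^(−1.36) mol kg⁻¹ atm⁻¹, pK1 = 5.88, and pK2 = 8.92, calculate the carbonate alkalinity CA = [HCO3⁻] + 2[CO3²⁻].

[CO2*] = KH · pCO2 = 10^(−1.36) × 631×10^-6 = 2.754×10^-5 mol/kg
α₀ = 1/(1 + K1/[H⁺] + K1K2/[H⁺]²) = 1/(1 + 10^+2.24 + 10^+1.44) = 0.004943
DIC = [CO2*]/α₀ = 2.754×10^-5 / 0.004943 = 5.573 mmol/kg
CA = (α₁ + 2α₂)·DIC = (0.8589 + 2×0.1361) × 5.573 = 6.30 mmol/kg

CA = 6.30 mmol/kg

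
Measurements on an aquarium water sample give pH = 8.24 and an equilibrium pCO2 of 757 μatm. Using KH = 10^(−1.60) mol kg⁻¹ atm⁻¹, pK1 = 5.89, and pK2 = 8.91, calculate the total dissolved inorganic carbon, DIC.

[CO2*] = KH · pCO2 = 10^(−1.60) × 757×10^-6 = 1.901×10^-5 mol/kg
α₀ = 1/(1 + K1/[H⁺] + K1K2/[H⁺]²) = 1/(1 + 10^+2.35 + 10^+1.68) = 0.003667
DIC = [CO2*]/α₀ = 1.901×10^-5 / 0.003667 = 5.19 mmol/kg

DIC = 5.19 mmol/kg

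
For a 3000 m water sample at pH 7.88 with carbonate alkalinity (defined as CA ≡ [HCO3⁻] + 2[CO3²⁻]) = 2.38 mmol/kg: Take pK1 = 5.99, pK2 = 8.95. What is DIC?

CA = [HCO3⁻] + 2[CO3²⁻] = (α₁ + 2α₂)·DIC
At pH 7.88: [H⁺]/K1 = 10^-1.89 = 0.012882, K2/[H⁺] = 10^-1.07 = 0.085114
α₁ = 1/(1 + 0.012882 + 0.085114) = 1/1.0980 = 0.9107; α₂ = α₁·K2/[H⁺] = 0.07752
α₁ + 2α₂ = 1.0658
DIC = CA / (α₁ + 2α₂) = 2.38 / 1.0658 = 2.23 mmol/kg

DIC = 2.23 mmol/kg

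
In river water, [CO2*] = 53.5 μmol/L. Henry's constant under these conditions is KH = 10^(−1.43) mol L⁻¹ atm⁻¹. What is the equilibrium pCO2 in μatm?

KH = 10^(−1.43) = 3.715×10^-2 mol L⁻¹ atm⁻¹
pCO2 = [CO2*]/KH = 53.5×10^-6 / 3.715×10^-2 = 1.44×10^-3 atm = 1440 μatm

pCO2 = 1440 μatm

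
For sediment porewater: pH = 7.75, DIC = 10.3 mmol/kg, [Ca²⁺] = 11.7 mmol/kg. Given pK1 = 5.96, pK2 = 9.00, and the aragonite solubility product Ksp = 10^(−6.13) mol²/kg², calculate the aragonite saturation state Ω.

Ω = 8.52

α₂ = 1 / (1 + [H⁺]/K2 + [H⁺]²/(K1K2)) = 1 / (1 + 10^+1.25 + 10^-0.54)
   = 1 / (1 + 17.783 + 0.28840) = 1/19.071 = 0.05244
[CO3²⁻] = α₂ × DIC = 0.05244 × 10.3 = 0.5401 mmol/kg
Ksp = 10^(−6.13) = 7.413×10^-7
Ω = [Ca²⁺][CO3²⁻]/Ksp = (11.7×10^-3)(5.401×10^-4) / 7.413×10^-7 = 8.52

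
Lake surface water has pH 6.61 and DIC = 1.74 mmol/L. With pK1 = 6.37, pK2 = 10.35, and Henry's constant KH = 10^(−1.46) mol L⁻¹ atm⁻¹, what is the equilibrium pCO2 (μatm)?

α₀ = 1 / (1 + K1/[H⁺] + K1K2/[H⁺]²) = 1 / (1 + 10^+0.24 + 10^-3.50)
   = 1 / (1 + 1.7378 + 0.00031623) = 1/2.7381 = 0.3652
[CO2*] = α₀ × DIC = 0.3652 × 1.74 = 0.6355 mmol/L
pCO2 = [CO2*]/KH = 6.355×10^-4 / 3.467×10^-2 = 1.83×10^4 μatm

pCO2 = 1.83×10^4 μatm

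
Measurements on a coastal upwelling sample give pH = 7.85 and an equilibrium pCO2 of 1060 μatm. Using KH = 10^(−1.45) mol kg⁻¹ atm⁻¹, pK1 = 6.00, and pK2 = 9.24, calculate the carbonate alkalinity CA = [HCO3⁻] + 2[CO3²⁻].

CA = 2.88 mmol/kg

[CO2*] = KH · pCO2 = 10^(−1.45) × 1060×10^-6 = 3.761×10^-5 mol/kg
α₀ = 1/(1 + K1/[H⁺] + K1K2/[H⁺]²) = 1/(1 + 10^+1.85 + 10^+0.46) = 0.01339
DIC = [CO2*]/α₀ = 3.761×10^-5 / 0.01339 = 2.809 mmol/kg
CA = (α₁ + 2α₂)·DIC = (0.9480 + 2×0.03862) × 2.809 = 2.88 mmol/kg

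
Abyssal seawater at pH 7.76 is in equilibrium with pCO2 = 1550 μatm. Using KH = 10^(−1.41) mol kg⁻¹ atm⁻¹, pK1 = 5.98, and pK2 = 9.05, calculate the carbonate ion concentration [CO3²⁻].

[CO3²⁻] = 0.186 mmol/kg

[CO2*] = KH · pCO2 = 10^(−1.41) × 1550×10^-6 = 6.030×10^-5 mol/kg
α₀ = 1/(1 + K1/[H⁺] + K1K2/[H⁺]²) = 1/(1 + 10^+1.78 + 10^+0.49) = 0.01554
DIC = [CO2*]/α₀ = 6.030×10^-5 / 0.01554 = 3.880 mmol/kg
[CO3²⁻] = α₂·DIC; α₂ = 0.04803, so [CO3²⁻] = 0.04803 × 3.880 = 0.186 mmol/kg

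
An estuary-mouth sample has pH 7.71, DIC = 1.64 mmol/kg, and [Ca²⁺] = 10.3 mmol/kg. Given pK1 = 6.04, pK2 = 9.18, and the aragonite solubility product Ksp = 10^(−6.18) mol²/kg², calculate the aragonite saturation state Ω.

α₂ = 1 / (1 + [H⁺]/K2 + [H⁺]²/(K1K2)) = 1 / (1 + 10^+1.47 + 10^-0.20)
   = 1 / (1 + 29.512 + 0.63096) = 1/31.143 = 0.03211
[CO3²⁻] = α₂ × DIC = 0.03211 × 1.64 = 0.05266 mmol/kg
Ksp = 10^(−6.18) = 6.607×10^-7
Ω = [Ca²⁺][CO3²⁻]/Ksp = (10.3×10^-3)(5.266×10^-5) / 6.607×10^-7 = 0.821

Ω = 0.821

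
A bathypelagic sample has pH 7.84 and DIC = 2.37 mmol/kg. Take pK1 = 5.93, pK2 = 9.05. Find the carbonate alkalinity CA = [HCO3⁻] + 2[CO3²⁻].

CA = 2.48 mmol/kg

CA = [HCO3⁻] + 2[CO3²⁻] = (α₁ + 2α₂)·DIC
At pH 7.84: [H⁺]/K1 = 10^-1.91 = 0.012303, K2/[H⁺] = 10^-1.21 = 0.061660
α₁ = 1/(1 + 0.012303 + 0.061660) = 1/1.0740 = 0.9311; α₂ = α₁·K2/[H⁺] = 0.05741
α₁ + 2α₂ = 1.0460
CA = 1.0460 × 2.37 = 2.48 mmol/kg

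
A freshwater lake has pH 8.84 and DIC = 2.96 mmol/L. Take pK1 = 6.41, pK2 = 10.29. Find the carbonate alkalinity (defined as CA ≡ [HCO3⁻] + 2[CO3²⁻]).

CA = [HCO3⁻] + 2[CO3²⁻] = (α₁ + 2α₂)·DIC
At pH 8.84: [H⁺]/K1 = 10^-2.43 = 0.0037154, K2/[H⁺] = 10^-1.45 = 0.035481
α₁ = 1/(1 + 0.0037154 + 0.035481) = 1/1.0392 = 0.9623; α₂ = α₁·K2/[H⁺] = 0.03414
α₁ + 2α₂ = 1.0306
CA = 1.0306 × 2.96 = 3.05 mmol/L

CA = 3.05 mmol/L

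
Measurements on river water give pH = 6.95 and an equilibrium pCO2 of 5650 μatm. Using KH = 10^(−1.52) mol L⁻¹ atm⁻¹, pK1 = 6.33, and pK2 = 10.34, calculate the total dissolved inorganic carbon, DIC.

[CO2*] = KH · pCO2 = 10^(−1.52) × 5650×10^-6 = 1.706×10^-4 mol/L
α₀ = 1/(1 + K1/[H⁺] + K1K2/[H⁺]²) = 1/(1 + 10^+0.62 + 10^-2.77) = 0.1934
DIC = [CO2*]/α₀ = 1.706×10^-4 / 0.1934 = 0.882 mmol/L

DIC = 0.882 mmol/L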